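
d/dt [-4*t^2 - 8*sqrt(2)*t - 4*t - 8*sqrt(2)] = -8*t - 8*sqrt(2) - 4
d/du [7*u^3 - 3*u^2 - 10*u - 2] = 21*u^2 - 6*u - 10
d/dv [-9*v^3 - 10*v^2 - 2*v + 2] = -27*v^2 - 20*v - 2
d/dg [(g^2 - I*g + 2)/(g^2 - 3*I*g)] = 2*(-I*g^2 - 2*g + 3*I)/(g^2*(g^2 - 6*I*g - 9))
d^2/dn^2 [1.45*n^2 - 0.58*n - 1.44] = 2.90000000000000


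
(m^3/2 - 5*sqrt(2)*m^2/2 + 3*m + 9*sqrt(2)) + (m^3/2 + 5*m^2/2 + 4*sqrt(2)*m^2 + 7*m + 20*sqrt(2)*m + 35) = m^3 + 3*sqrt(2)*m^2/2 + 5*m^2/2 + 10*m + 20*sqrt(2)*m + 9*sqrt(2) + 35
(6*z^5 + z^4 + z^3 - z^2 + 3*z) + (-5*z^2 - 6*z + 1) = 6*z^5 + z^4 + z^3 - 6*z^2 - 3*z + 1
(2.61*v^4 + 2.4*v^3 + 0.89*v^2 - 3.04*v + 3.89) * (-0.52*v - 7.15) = -1.3572*v^5 - 19.9095*v^4 - 17.6228*v^3 - 4.7827*v^2 + 19.7132*v - 27.8135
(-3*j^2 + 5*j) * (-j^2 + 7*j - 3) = 3*j^4 - 26*j^3 + 44*j^2 - 15*j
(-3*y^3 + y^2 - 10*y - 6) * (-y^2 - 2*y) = 3*y^5 + 5*y^4 + 8*y^3 + 26*y^2 + 12*y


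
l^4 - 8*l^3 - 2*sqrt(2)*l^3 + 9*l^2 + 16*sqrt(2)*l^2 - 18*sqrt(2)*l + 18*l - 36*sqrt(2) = (l - 6)*(l - 3)*(l + 1)*(l - 2*sqrt(2))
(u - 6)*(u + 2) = u^2 - 4*u - 12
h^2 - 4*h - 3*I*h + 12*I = (h - 4)*(h - 3*I)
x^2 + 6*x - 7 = (x - 1)*(x + 7)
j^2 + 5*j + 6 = (j + 2)*(j + 3)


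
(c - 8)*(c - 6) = c^2 - 14*c + 48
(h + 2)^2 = h^2 + 4*h + 4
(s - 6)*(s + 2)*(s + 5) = s^3 + s^2 - 32*s - 60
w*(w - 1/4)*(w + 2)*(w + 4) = w^4 + 23*w^3/4 + 13*w^2/2 - 2*w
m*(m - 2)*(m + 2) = m^3 - 4*m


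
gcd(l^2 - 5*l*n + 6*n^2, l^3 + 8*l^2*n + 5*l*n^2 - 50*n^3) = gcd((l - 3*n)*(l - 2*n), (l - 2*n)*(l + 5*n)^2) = l - 2*n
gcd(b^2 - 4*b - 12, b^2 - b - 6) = b + 2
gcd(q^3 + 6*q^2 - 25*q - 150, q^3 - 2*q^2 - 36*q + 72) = q + 6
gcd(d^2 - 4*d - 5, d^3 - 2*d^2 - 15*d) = d - 5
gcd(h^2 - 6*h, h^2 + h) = h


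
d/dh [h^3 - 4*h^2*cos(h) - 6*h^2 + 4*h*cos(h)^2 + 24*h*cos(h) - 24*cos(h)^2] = 4*h^2*sin(h) + 3*h^2 - 24*h*sin(h) - 4*h*sin(2*h) - 8*h*cos(h) - 12*h + 24*sin(2*h) + 4*cos(h)^2 + 24*cos(h)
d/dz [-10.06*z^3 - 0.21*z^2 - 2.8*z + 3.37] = -30.18*z^2 - 0.42*z - 2.8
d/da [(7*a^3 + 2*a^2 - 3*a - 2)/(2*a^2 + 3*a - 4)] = 2*(7*a^4 + 21*a^3 - 36*a^2 - 4*a + 9)/(4*a^4 + 12*a^3 - 7*a^2 - 24*a + 16)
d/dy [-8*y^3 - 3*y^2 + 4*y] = -24*y^2 - 6*y + 4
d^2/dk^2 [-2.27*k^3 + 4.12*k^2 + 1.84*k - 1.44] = 8.24 - 13.62*k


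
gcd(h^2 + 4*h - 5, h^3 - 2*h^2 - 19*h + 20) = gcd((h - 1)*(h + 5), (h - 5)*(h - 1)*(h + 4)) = h - 1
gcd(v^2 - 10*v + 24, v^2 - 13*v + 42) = v - 6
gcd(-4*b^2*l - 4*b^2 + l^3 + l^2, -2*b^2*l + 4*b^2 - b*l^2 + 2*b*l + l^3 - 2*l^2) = 2*b - l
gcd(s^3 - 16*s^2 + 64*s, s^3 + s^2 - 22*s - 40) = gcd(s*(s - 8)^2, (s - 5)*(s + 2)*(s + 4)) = 1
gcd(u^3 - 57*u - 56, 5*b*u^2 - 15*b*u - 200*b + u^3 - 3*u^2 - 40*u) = u - 8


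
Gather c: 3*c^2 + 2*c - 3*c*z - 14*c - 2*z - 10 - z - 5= 3*c^2 + c*(-3*z - 12) - 3*z - 15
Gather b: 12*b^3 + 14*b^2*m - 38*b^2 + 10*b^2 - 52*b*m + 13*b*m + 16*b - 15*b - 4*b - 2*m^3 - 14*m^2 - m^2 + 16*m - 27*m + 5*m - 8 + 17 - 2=12*b^3 + b^2*(14*m - 28) + b*(-39*m - 3) - 2*m^3 - 15*m^2 - 6*m + 7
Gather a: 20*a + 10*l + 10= 20*a + 10*l + 10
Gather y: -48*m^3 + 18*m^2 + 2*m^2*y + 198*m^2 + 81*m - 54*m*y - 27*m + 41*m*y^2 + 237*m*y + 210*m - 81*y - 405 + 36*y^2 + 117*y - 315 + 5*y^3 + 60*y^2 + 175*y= -48*m^3 + 216*m^2 + 264*m + 5*y^3 + y^2*(41*m + 96) + y*(2*m^2 + 183*m + 211) - 720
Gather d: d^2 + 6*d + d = d^2 + 7*d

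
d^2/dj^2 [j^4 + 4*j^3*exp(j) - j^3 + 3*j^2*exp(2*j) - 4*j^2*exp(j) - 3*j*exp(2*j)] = 4*j^3*exp(j) + 12*j^2*exp(2*j) + 20*j^2*exp(j) + 12*j^2 + 12*j*exp(2*j) + 8*j*exp(j) - 6*j - 6*exp(2*j) - 8*exp(j)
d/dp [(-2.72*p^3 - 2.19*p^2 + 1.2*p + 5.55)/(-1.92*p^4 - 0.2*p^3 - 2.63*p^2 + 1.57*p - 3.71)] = (-5.2224*p^6 - 8.4096*p^5 + 13.6276*p^4 + 34.5632*p^3 + 33.3213*p^2 + 45.4428*p - 13.1655)/(3.6864*p^8 + 0.768*p^7 + 10.1392*p^6 - 4.9768*p^5 + 20.5353*p^4 - 6.7742*p^3 + 21.9795*p^2 - 11.6494*p + 13.7641)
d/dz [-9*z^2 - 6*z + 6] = -18*z - 6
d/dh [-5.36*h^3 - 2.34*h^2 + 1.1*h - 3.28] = -16.08*h^2 - 4.68*h + 1.1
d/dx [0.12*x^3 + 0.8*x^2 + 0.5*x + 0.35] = 0.36*x^2 + 1.6*x + 0.5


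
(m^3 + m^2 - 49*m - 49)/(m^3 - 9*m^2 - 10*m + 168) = (m^2 + 8*m + 7)/(m^2 - 2*m - 24)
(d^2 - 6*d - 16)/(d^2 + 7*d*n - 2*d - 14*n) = (d^2 - 6*d - 16)/(d^2 + 7*d*n - 2*d - 14*n)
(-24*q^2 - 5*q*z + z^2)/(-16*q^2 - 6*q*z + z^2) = (3*q + z)/(2*q + z)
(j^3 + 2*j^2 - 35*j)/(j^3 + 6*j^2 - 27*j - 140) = j/(j + 4)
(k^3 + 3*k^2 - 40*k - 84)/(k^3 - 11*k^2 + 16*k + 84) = (k + 7)/(k - 7)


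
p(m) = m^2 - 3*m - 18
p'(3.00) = 3.00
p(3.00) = -18.00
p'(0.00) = -3.00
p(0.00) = -18.00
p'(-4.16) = -11.32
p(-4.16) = 11.79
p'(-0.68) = -4.36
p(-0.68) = -15.50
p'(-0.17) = -3.34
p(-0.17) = -17.46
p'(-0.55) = -4.10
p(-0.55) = -16.05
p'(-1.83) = -6.66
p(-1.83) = -9.16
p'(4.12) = 5.24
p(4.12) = -13.39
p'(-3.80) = -10.60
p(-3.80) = 7.84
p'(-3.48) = -9.96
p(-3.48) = 4.55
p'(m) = 2*m - 3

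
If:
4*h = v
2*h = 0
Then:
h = 0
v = 0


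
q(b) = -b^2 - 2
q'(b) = -2*b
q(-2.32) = -7.38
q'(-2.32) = 4.64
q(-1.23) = -3.51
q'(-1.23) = 2.46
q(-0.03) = -2.00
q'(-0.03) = 0.06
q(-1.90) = -5.61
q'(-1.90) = 3.80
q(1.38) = -3.90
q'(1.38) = -2.76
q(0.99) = -2.98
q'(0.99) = -1.98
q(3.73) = -15.91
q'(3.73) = -7.46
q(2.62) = -8.86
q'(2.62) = -5.24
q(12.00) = -146.00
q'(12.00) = -24.00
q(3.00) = -11.00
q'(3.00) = -6.00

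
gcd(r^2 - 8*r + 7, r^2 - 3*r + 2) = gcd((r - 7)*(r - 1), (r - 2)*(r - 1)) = r - 1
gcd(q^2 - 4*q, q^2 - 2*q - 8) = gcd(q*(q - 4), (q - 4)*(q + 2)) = q - 4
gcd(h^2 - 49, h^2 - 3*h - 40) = 1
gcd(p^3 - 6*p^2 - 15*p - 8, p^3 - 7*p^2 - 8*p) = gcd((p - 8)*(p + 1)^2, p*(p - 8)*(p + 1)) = p^2 - 7*p - 8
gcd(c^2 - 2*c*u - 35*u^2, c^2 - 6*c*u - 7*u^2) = -c + 7*u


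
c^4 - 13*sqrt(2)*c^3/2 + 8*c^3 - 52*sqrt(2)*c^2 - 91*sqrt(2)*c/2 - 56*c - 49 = (c + 1)*(c + 7)*(c - 7*sqrt(2))*(c + sqrt(2)/2)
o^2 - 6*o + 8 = (o - 4)*(o - 2)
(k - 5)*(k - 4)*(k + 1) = k^3 - 8*k^2 + 11*k + 20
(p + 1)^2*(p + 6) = p^3 + 8*p^2 + 13*p + 6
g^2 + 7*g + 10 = (g + 2)*(g + 5)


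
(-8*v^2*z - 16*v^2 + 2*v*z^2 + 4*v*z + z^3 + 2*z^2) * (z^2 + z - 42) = -8*v^2*z^3 - 24*v^2*z^2 + 320*v^2*z + 672*v^2 + 2*v*z^4 + 6*v*z^3 - 80*v*z^2 - 168*v*z + z^5 + 3*z^4 - 40*z^3 - 84*z^2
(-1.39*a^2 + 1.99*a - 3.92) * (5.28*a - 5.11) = -7.3392*a^3 + 17.6101*a^2 - 30.8665*a + 20.0312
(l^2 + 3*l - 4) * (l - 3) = l^3 - 13*l + 12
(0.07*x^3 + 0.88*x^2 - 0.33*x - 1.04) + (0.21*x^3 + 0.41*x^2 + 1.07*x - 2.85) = 0.28*x^3 + 1.29*x^2 + 0.74*x - 3.89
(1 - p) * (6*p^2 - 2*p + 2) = -6*p^3 + 8*p^2 - 4*p + 2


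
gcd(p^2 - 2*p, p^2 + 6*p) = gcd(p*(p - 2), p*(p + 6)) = p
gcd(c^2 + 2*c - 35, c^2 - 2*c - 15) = c - 5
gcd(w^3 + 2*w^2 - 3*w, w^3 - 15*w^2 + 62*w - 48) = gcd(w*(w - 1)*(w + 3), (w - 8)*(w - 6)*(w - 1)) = w - 1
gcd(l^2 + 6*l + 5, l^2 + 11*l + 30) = l + 5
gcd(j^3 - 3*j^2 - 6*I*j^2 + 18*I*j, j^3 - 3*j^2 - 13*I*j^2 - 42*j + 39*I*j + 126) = j^2 + j*(-3 - 6*I) + 18*I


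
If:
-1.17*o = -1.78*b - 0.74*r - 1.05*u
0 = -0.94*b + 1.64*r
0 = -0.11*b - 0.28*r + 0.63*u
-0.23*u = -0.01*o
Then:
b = 0.00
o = 0.00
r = 0.00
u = 0.00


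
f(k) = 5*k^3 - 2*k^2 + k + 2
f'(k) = 15*k^2 - 4*k + 1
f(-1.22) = -11.28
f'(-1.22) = 28.21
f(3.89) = 269.95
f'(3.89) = 212.42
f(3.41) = 180.41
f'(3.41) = 161.78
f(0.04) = 2.04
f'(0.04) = 0.86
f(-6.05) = -1184.48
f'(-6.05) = 574.24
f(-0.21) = 1.66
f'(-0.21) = 2.50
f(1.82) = 27.34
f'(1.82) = 43.41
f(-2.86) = -134.19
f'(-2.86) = 135.13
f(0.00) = 2.00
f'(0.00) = 1.00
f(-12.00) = -8938.00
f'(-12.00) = 2209.00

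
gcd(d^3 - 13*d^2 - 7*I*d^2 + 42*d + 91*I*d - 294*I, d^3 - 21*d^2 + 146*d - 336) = d^2 - 13*d + 42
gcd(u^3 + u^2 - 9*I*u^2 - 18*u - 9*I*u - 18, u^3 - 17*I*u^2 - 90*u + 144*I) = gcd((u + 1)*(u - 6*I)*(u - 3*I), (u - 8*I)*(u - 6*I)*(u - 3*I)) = u^2 - 9*I*u - 18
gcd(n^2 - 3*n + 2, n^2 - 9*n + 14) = n - 2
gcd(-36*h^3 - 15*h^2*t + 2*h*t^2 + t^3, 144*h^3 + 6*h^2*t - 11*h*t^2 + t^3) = 3*h + t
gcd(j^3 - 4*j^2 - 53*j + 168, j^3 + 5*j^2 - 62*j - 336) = j^2 - j - 56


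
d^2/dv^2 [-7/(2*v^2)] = -21/v^4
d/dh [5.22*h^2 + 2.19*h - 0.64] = 10.44*h + 2.19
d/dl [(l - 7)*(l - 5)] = 2*l - 12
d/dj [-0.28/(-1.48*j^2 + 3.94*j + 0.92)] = (1.1032 - 0.8288*j)/(-1.48*j^2 + 3.94*j + 0.92)^2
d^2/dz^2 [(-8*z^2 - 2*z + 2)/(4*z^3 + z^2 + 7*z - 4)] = 4*(-64*z^6 - 48*z^5 + 420*z^4 - 361*z^3 - 57*z^2 + 57*z - 39)/(64*z^9 + 48*z^8 + 348*z^7 - 23*z^6 + 513*z^5 - 537*z^4 + 367*z^3 - 540*z^2 + 336*z - 64)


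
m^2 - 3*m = m*(m - 3)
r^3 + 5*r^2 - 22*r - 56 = (r - 4)*(r + 2)*(r + 7)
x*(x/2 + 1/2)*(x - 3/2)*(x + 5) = x^4/2 + 9*x^3/4 - 2*x^2 - 15*x/4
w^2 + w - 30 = (w - 5)*(w + 6)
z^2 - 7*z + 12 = (z - 4)*(z - 3)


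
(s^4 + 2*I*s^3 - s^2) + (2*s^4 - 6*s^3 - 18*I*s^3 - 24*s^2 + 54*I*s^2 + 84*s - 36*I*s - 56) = 3*s^4 - 6*s^3 - 16*I*s^3 - 25*s^2 + 54*I*s^2 + 84*s - 36*I*s - 56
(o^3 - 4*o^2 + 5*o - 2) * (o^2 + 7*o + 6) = o^5 + 3*o^4 - 17*o^3 + 9*o^2 + 16*o - 12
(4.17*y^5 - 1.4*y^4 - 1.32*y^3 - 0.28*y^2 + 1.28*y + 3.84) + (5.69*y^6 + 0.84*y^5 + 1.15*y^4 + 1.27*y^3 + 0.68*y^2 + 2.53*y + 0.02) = 5.69*y^6 + 5.01*y^5 - 0.25*y^4 - 0.05*y^3 + 0.4*y^2 + 3.81*y + 3.86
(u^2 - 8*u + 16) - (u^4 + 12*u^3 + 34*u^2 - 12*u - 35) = -u^4 - 12*u^3 - 33*u^2 + 4*u + 51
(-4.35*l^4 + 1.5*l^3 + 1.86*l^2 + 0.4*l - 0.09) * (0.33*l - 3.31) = -1.4355*l^5 + 14.8935*l^4 - 4.3512*l^3 - 6.0246*l^2 - 1.3537*l + 0.2979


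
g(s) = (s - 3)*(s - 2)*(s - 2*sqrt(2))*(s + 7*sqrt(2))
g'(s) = (s - 3)*(s - 2)*(s - 2*sqrt(2)) + (s - 3)*(s - 2)*(s + 7*sqrt(2)) + (s - 3)*(s - 2*sqrt(2))*(s + 7*sqrt(2)) + (s - 2)*(s - 2*sqrt(2))*(s + 7*sqrt(2)) = 4*s^3 - 15*s^2 + 15*sqrt(2)*s^2 - 50*sqrt(2)*s - 44*s + 30*sqrt(2) + 140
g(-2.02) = -770.95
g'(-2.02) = 406.52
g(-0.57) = -290.90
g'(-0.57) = 249.09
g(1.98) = -0.21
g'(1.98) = 10.71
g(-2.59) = -1016.21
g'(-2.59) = 451.71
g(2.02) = 0.19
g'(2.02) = 9.03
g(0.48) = -93.37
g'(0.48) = 129.24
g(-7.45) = -2486.29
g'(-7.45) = -272.11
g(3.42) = 4.70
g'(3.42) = 22.79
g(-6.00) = -2478.70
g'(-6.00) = 230.37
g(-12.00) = 6540.91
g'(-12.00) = -4458.34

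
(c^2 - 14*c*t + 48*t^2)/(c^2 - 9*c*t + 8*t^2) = (-c + 6*t)/(-c + t)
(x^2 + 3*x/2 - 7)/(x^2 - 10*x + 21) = (x^2 + 3*x/2 - 7)/(x^2 - 10*x + 21)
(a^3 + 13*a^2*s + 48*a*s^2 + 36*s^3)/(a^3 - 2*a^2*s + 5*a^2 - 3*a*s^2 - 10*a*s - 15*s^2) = (-a^2 - 12*a*s - 36*s^2)/(-a^2 + 3*a*s - 5*a + 15*s)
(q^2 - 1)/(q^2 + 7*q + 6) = (q - 1)/(q + 6)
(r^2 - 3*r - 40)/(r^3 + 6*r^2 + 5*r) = (r - 8)/(r*(r + 1))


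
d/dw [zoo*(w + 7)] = zoo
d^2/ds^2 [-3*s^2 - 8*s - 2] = -6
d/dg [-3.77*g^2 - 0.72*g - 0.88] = -7.54*g - 0.72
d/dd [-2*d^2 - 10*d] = -4*d - 10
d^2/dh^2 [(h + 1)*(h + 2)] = 2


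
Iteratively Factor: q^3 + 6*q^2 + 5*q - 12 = (q + 3)*(q^2 + 3*q - 4) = (q + 3)*(q + 4)*(q - 1)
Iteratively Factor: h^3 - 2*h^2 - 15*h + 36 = (h - 3)*(h^2 + h - 12) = (h - 3)^2*(h + 4)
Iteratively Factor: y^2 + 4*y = (y + 4)*(y)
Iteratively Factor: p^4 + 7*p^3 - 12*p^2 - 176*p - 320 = (p - 5)*(p^3 + 12*p^2 + 48*p + 64) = (p - 5)*(p + 4)*(p^2 + 8*p + 16) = (p - 5)*(p + 4)^2*(p + 4)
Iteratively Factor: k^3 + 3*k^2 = (k)*(k^2 + 3*k) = k^2*(k + 3)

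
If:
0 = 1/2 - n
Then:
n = 1/2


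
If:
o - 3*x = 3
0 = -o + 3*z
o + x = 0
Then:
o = 3/4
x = -3/4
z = 1/4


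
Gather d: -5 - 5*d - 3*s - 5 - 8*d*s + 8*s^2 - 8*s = d*(-8*s - 5) + 8*s^2 - 11*s - 10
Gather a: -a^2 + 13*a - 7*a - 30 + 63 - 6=-a^2 + 6*a + 27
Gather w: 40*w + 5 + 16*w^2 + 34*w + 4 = 16*w^2 + 74*w + 9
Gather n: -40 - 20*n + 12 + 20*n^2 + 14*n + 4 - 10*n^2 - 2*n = 10*n^2 - 8*n - 24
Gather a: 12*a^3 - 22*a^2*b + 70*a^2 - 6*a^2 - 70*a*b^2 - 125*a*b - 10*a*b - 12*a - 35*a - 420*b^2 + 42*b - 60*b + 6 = 12*a^3 + a^2*(64 - 22*b) + a*(-70*b^2 - 135*b - 47) - 420*b^2 - 18*b + 6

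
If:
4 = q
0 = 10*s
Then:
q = 4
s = 0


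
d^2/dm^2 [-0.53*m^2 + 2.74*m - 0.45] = -1.06000000000000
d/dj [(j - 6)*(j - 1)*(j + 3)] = 3*j^2 - 8*j - 15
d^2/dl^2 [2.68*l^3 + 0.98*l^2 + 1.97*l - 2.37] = 16.08*l + 1.96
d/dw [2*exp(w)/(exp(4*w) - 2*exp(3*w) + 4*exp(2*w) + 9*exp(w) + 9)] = (-6*exp(4*w) + 8*exp(3*w) - 8*exp(2*w) + 18)*exp(w)/(exp(8*w) - 4*exp(7*w) + 12*exp(6*w) + 2*exp(5*w) - 2*exp(4*w) + 36*exp(3*w) + 153*exp(2*w) + 162*exp(w) + 81)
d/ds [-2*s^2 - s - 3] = -4*s - 1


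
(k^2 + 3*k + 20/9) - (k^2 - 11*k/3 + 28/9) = 20*k/3 - 8/9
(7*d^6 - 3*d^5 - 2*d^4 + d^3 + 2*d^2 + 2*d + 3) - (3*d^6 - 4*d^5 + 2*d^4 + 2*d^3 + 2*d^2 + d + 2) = 4*d^6 + d^5 - 4*d^4 - d^3 + d + 1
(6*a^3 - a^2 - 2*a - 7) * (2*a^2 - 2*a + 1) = 12*a^5 - 14*a^4 + 4*a^3 - 11*a^2 + 12*a - 7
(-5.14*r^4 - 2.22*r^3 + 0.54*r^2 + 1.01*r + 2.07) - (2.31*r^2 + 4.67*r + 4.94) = -5.14*r^4 - 2.22*r^3 - 1.77*r^2 - 3.66*r - 2.87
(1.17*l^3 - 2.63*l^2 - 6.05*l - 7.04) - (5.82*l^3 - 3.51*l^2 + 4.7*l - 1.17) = -4.65*l^3 + 0.88*l^2 - 10.75*l - 5.87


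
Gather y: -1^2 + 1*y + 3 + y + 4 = 2*y + 6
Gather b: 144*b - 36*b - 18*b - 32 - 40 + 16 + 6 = 90*b - 50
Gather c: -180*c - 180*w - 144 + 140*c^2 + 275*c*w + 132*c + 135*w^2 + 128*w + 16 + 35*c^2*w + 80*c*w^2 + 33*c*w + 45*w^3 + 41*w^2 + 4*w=c^2*(35*w + 140) + c*(80*w^2 + 308*w - 48) + 45*w^3 + 176*w^2 - 48*w - 128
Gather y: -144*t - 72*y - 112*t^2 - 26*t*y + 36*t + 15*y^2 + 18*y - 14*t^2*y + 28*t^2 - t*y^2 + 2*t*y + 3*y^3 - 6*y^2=-84*t^2 - 108*t + 3*y^3 + y^2*(9 - t) + y*(-14*t^2 - 24*t - 54)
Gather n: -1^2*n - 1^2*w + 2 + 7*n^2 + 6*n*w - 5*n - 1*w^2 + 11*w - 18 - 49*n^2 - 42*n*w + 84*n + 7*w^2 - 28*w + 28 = -42*n^2 + n*(78 - 36*w) + 6*w^2 - 18*w + 12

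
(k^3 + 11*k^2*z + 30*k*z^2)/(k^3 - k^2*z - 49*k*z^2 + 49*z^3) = k*(k^2 + 11*k*z + 30*z^2)/(k^3 - k^2*z - 49*k*z^2 + 49*z^3)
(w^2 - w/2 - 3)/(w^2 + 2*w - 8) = (w + 3/2)/(w + 4)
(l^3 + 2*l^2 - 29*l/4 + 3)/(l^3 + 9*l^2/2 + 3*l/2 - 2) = (l - 3/2)/(l + 1)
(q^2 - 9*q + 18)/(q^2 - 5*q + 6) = (q - 6)/(q - 2)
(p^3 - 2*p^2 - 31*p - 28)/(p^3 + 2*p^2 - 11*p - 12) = (p - 7)/(p - 3)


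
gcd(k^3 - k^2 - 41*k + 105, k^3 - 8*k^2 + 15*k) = k^2 - 8*k + 15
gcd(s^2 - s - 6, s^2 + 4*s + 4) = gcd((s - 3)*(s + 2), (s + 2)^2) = s + 2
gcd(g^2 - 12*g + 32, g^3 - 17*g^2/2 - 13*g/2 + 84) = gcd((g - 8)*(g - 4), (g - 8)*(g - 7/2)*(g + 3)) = g - 8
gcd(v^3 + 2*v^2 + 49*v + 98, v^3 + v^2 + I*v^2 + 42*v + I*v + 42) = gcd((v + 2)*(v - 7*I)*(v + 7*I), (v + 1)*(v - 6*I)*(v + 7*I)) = v + 7*I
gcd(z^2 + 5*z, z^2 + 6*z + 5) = z + 5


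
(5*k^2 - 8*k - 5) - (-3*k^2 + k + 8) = 8*k^2 - 9*k - 13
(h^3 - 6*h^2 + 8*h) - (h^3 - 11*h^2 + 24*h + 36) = 5*h^2 - 16*h - 36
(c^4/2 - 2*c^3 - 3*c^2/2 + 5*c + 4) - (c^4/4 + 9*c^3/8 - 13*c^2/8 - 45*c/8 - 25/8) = c^4/4 - 25*c^3/8 + c^2/8 + 85*c/8 + 57/8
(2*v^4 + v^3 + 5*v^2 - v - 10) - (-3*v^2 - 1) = 2*v^4 + v^3 + 8*v^2 - v - 9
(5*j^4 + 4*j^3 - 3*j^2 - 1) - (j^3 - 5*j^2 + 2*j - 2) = 5*j^4 + 3*j^3 + 2*j^2 - 2*j + 1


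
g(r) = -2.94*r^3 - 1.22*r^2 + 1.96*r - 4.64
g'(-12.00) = -1238.84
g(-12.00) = 4876.48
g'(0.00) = 1.96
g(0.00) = -4.64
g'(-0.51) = 0.91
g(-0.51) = -5.57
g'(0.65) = -3.35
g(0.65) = -4.69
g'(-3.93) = -124.67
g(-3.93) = 147.27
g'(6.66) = -405.51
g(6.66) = -914.20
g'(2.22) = -46.93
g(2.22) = -38.47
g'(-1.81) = -22.52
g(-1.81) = 5.25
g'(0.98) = -8.90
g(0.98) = -6.66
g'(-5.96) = -296.80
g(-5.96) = 562.77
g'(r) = -8.82*r^2 - 2.44*r + 1.96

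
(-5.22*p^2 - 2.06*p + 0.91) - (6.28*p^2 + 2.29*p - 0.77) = -11.5*p^2 - 4.35*p + 1.68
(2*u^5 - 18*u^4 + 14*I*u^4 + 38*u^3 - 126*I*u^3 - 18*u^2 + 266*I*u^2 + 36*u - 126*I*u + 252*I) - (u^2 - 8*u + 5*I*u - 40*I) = 2*u^5 - 18*u^4 + 14*I*u^4 + 38*u^3 - 126*I*u^3 - 19*u^2 + 266*I*u^2 + 44*u - 131*I*u + 292*I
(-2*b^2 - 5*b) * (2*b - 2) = -4*b^3 - 6*b^2 + 10*b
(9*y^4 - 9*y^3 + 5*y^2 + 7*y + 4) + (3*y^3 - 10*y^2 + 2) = 9*y^4 - 6*y^3 - 5*y^2 + 7*y + 6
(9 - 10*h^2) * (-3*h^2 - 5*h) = 30*h^4 + 50*h^3 - 27*h^2 - 45*h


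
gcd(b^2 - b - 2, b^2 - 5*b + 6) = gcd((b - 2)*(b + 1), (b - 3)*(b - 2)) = b - 2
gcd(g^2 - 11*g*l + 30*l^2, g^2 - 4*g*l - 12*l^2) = g - 6*l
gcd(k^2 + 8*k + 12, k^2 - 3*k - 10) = k + 2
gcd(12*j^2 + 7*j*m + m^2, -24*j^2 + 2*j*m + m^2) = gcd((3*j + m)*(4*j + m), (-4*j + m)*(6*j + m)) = 1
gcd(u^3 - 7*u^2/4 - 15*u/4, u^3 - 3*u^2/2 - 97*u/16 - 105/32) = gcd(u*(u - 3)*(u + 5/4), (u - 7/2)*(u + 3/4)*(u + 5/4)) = u + 5/4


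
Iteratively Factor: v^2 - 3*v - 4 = (v - 4)*(v + 1)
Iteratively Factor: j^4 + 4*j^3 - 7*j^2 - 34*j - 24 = (j + 2)*(j^3 + 2*j^2 - 11*j - 12) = (j + 2)*(j + 4)*(j^2 - 2*j - 3) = (j + 1)*(j + 2)*(j + 4)*(j - 3)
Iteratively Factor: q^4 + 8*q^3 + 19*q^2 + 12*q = (q + 4)*(q^3 + 4*q^2 + 3*q) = (q + 3)*(q + 4)*(q^2 + q) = q*(q + 3)*(q + 4)*(q + 1)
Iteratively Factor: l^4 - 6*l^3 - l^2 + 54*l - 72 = (l - 2)*(l^3 - 4*l^2 - 9*l + 36) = (l - 2)*(l + 3)*(l^2 - 7*l + 12) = (l - 3)*(l - 2)*(l + 3)*(l - 4)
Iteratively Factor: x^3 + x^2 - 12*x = (x + 4)*(x^2 - 3*x) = (x - 3)*(x + 4)*(x)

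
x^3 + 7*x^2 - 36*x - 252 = (x - 6)*(x + 6)*(x + 7)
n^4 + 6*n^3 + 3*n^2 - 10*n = n*(n - 1)*(n + 2)*(n + 5)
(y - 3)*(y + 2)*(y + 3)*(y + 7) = y^4 + 9*y^3 + 5*y^2 - 81*y - 126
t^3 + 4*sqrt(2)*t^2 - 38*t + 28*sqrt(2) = (t - 2*sqrt(2))*(t - sqrt(2))*(t + 7*sqrt(2))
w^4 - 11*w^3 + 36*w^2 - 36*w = w*(w - 6)*(w - 3)*(w - 2)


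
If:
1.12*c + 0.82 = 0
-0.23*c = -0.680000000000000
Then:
No Solution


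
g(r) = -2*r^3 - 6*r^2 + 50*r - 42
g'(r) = -6*r^2 - 12*r + 50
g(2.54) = 13.52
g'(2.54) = -19.19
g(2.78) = 7.66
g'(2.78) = -29.73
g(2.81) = 6.75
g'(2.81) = -31.10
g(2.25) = 17.34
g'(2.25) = -7.38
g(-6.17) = -109.14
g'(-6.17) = -104.37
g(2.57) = 12.92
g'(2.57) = -20.47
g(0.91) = -2.98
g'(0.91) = 34.11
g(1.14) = 4.24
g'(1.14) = 28.52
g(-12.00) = 1950.00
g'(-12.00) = -670.00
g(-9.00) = 480.00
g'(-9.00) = -328.00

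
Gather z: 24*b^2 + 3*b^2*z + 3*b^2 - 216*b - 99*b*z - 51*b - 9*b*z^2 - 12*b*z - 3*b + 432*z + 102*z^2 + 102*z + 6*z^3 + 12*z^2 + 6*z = 27*b^2 - 270*b + 6*z^3 + z^2*(114 - 9*b) + z*(3*b^2 - 111*b + 540)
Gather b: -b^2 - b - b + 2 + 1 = -b^2 - 2*b + 3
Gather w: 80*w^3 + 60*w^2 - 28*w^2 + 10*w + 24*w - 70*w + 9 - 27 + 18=80*w^3 + 32*w^2 - 36*w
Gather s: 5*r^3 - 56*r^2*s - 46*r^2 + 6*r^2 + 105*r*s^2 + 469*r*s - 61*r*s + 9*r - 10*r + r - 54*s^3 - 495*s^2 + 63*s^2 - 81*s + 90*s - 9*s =5*r^3 - 40*r^2 - 54*s^3 + s^2*(105*r - 432) + s*(-56*r^2 + 408*r)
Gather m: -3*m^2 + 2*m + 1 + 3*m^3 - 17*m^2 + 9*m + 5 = 3*m^3 - 20*m^2 + 11*m + 6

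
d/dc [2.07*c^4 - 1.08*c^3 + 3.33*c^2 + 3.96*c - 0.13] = 8.28*c^3 - 3.24*c^2 + 6.66*c + 3.96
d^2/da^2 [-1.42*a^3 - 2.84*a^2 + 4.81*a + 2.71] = -8.52*a - 5.68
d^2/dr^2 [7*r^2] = 14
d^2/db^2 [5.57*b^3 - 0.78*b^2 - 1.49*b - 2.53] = 33.42*b - 1.56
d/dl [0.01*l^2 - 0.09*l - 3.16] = 0.02*l - 0.09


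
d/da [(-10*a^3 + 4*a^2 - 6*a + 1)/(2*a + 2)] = (-20*a^3 - 26*a^2 + 8*a - 7)/(2*(a^2 + 2*a + 1))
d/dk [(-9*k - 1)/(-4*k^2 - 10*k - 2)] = (-9*k^2 - 2*k + 2)/(4*k^4 + 20*k^3 + 29*k^2 + 10*k + 1)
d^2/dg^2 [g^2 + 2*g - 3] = 2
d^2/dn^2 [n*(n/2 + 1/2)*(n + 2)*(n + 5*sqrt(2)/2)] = 6*n^2 + 9*n + 15*sqrt(2)*n/2 + 2 + 15*sqrt(2)/2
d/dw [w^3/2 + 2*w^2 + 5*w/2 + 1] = 3*w^2/2 + 4*w + 5/2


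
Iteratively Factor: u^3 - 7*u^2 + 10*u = (u)*(u^2 - 7*u + 10) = u*(u - 2)*(u - 5)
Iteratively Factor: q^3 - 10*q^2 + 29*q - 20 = (q - 1)*(q^2 - 9*q + 20) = (q - 5)*(q - 1)*(q - 4)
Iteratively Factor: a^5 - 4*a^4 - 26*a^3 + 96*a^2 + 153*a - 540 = (a - 5)*(a^4 + a^3 - 21*a^2 - 9*a + 108) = (a - 5)*(a + 3)*(a^3 - 2*a^2 - 15*a + 36) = (a - 5)*(a - 3)*(a + 3)*(a^2 + a - 12) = (a - 5)*(a - 3)*(a + 3)*(a + 4)*(a - 3)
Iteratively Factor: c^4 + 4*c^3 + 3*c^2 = (c + 3)*(c^3 + c^2) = c*(c + 3)*(c^2 + c) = c^2*(c + 3)*(c + 1)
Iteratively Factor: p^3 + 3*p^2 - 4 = (p + 2)*(p^2 + p - 2) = (p + 2)^2*(p - 1)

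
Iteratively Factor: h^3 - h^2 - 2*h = (h - 2)*(h^2 + h) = h*(h - 2)*(h + 1)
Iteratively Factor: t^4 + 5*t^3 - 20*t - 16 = (t + 1)*(t^3 + 4*t^2 - 4*t - 16) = (t + 1)*(t + 2)*(t^2 + 2*t - 8) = (t - 2)*(t + 1)*(t + 2)*(t + 4)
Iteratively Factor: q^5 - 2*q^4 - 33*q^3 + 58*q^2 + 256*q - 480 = (q - 3)*(q^4 + q^3 - 30*q^2 - 32*q + 160) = (q - 3)*(q + 4)*(q^3 - 3*q^2 - 18*q + 40) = (q - 3)*(q - 2)*(q + 4)*(q^2 - q - 20) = (q - 5)*(q - 3)*(q - 2)*(q + 4)*(q + 4)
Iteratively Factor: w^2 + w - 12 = (w + 4)*(w - 3)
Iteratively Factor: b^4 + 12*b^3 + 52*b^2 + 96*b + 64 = (b + 4)*(b^3 + 8*b^2 + 20*b + 16) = (b + 2)*(b + 4)*(b^2 + 6*b + 8) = (b + 2)*(b + 4)^2*(b + 2)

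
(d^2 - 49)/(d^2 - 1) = (d^2 - 49)/(d^2 - 1)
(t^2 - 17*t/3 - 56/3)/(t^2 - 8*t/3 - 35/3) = (t - 8)/(t - 5)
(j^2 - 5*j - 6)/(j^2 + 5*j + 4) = (j - 6)/(j + 4)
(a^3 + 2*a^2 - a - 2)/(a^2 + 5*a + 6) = (a^2 - 1)/(a + 3)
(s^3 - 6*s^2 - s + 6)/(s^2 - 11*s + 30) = (s^2 - 1)/(s - 5)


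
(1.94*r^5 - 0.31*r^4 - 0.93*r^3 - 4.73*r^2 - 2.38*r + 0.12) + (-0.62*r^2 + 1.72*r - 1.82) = 1.94*r^5 - 0.31*r^4 - 0.93*r^3 - 5.35*r^2 - 0.66*r - 1.7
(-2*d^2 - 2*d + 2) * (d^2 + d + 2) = -2*d^4 - 4*d^3 - 4*d^2 - 2*d + 4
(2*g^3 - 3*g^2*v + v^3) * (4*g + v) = 8*g^4 - 10*g^3*v - 3*g^2*v^2 + 4*g*v^3 + v^4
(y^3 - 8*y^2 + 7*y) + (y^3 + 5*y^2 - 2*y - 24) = 2*y^3 - 3*y^2 + 5*y - 24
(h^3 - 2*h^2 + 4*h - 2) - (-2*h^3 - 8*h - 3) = 3*h^3 - 2*h^2 + 12*h + 1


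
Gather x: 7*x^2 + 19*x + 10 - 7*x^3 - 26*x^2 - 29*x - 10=-7*x^3 - 19*x^2 - 10*x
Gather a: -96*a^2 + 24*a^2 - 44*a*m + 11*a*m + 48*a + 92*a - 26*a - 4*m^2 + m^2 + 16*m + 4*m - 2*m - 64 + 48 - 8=-72*a^2 + a*(114 - 33*m) - 3*m^2 + 18*m - 24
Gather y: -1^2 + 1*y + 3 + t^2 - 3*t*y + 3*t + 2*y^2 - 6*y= t^2 + 3*t + 2*y^2 + y*(-3*t - 5) + 2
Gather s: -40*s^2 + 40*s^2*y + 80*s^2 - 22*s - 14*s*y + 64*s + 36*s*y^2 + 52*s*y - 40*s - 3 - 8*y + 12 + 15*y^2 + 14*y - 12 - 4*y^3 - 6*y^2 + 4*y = s^2*(40*y + 40) + s*(36*y^2 + 38*y + 2) - 4*y^3 + 9*y^2 + 10*y - 3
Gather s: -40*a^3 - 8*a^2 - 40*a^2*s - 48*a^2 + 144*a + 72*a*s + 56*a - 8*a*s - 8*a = -40*a^3 - 56*a^2 + 192*a + s*(-40*a^2 + 64*a)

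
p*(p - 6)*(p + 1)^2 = p^4 - 4*p^3 - 11*p^2 - 6*p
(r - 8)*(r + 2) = r^2 - 6*r - 16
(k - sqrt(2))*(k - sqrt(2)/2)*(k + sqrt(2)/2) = k^3 - sqrt(2)*k^2 - k/2 + sqrt(2)/2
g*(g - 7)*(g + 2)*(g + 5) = g^4 - 39*g^2 - 70*g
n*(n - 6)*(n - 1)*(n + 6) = n^4 - n^3 - 36*n^2 + 36*n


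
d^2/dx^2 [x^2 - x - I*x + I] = 2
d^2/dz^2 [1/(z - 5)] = 2/(z - 5)^3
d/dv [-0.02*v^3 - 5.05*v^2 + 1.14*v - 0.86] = -0.06*v^2 - 10.1*v + 1.14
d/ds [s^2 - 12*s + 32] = 2*s - 12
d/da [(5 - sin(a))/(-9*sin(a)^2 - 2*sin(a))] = (-9*cos(a) + 90/tan(a) + 10*cos(a)/sin(a)^2)/(9*sin(a) + 2)^2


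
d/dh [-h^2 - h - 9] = -2*h - 1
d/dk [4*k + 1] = 4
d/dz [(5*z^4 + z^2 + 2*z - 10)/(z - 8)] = (15*z^4 - 160*z^3 + z^2 - 16*z - 6)/(z^2 - 16*z + 64)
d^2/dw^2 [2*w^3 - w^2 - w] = 12*w - 2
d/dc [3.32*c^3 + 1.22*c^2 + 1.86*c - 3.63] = 9.96*c^2 + 2.44*c + 1.86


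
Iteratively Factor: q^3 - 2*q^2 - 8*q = (q)*(q^2 - 2*q - 8) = q*(q - 4)*(q + 2)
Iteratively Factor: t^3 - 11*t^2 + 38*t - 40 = (t - 4)*(t^2 - 7*t + 10) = (t - 5)*(t - 4)*(t - 2)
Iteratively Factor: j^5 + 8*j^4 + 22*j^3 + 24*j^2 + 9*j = (j)*(j^4 + 8*j^3 + 22*j^2 + 24*j + 9) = j*(j + 3)*(j^3 + 5*j^2 + 7*j + 3) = j*(j + 3)^2*(j^2 + 2*j + 1) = j*(j + 1)*(j + 3)^2*(j + 1)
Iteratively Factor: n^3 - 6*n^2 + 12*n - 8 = (n - 2)*(n^2 - 4*n + 4) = (n - 2)^2*(n - 2)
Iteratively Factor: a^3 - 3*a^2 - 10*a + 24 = (a + 3)*(a^2 - 6*a + 8) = (a - 2)*(a + 3)*(a - 4)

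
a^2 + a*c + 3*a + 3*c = (a + 3)*(a + c)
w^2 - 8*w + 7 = (w - 7)*(w - 1)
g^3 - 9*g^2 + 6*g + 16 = (g - 8)*(g - 2)*(g + 1)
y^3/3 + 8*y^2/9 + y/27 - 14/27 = (y/3 + 1/3)*(y - 2/3)*(y + 7/3)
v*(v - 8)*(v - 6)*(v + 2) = v^4 - 12*v^3 + 20*v^2 + 96*v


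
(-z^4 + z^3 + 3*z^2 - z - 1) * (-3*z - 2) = 3*z^5 - z^4 - 11*z^3 - 3*z^2 + 5*z + 2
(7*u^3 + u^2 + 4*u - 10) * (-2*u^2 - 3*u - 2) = -14*u^5 - 23*u^4 - 25*u^3 + 6*u^2 + 22*u + 20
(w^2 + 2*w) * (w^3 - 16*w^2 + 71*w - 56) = w^5 - 14*w^4 + 39*w^3 + 86*w^2 - 112*w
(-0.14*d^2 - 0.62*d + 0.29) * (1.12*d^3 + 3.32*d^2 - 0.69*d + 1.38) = -0.1568*d^5 - 1.1592*d^4 - 1.637*d^3 + 1.1974*d^2 - 1.0557*d + 0.4002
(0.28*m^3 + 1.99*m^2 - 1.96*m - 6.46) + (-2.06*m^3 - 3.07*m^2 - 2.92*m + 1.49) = -1.78*m^3 - 1.08*m^2 - 4.88*m - 4.97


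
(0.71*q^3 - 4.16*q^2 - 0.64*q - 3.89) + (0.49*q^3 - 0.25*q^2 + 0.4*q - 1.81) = 1.2*q^3 - 4.41*q^2 - 0.24*q - 5.7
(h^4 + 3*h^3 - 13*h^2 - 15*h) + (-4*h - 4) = h^4 + 3*h^3 - 13*h^2 - 19*h - 4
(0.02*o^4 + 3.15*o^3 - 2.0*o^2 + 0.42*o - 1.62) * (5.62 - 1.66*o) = -0.0332*o^5 - 5.1166*o^4 + 21.023*o^3 - 11.9372*o^2 + 5.0496*o - 9.1044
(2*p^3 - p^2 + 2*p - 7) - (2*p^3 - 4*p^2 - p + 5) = 3*p^2 + 3*p - 12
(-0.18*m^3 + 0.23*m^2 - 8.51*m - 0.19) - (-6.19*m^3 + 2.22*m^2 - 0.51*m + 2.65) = 6.01*m^3 - 1.99*m^2 - 8.0*m - 2.84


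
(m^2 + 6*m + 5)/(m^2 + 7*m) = (m^2 + 6*m + 5)/(m*(m + 7))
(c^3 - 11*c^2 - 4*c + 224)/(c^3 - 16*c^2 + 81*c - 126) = (c^2 - 4*c - 32)/(c^2 - 9*c + 18)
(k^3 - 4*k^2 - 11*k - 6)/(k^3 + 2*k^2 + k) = (k - 6)/k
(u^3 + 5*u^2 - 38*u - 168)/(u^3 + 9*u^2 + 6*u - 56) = (u - 6)/(u - 2)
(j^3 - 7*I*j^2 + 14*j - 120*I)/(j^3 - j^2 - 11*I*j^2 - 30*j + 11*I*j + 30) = (j + 4*I)/(j - 1)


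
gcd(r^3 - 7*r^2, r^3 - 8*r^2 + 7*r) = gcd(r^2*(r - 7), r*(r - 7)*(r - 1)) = r^2 - 7*r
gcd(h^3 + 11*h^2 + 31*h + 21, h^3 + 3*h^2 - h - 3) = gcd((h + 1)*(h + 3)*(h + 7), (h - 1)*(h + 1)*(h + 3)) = h^2 + 4*h + 3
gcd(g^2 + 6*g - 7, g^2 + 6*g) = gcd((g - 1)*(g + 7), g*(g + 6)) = 1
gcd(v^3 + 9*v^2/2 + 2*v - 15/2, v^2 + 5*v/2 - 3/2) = v + 3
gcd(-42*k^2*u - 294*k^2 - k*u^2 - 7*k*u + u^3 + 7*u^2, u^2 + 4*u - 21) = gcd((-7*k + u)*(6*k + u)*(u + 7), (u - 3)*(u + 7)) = u + 7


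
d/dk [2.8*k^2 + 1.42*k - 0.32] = 5.6*k + 1.42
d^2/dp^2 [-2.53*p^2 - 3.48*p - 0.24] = -5.06000000000000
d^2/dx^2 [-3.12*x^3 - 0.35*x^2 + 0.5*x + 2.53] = -18.72*x - 0.7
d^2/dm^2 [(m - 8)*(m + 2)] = 2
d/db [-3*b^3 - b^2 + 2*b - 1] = -9*b^2 - 2*b + 2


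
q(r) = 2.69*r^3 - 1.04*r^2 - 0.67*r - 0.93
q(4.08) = 161.72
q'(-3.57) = 109.61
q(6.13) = 575.51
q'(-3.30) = 94.08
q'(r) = 8.07*r^2 - 2.08*r - 0.67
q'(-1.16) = 12.60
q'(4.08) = 125.18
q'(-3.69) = 116.89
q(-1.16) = -5.75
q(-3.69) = -147.77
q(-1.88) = -21.22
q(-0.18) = -0.86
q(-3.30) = -106.72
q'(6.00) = 277.37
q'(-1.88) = 31.76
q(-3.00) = -80.91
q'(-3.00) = 78.20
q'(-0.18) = -0.03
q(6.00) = 538.65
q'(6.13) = 289.83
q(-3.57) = -134.19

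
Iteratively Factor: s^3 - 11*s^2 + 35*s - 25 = (s - 5)*(s^2 - 6*s + 5) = (s - 5)*(s - 1)*(s - 5)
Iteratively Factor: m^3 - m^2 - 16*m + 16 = (m - 4)*(m^2 + 3*m - 4) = (m - 4)*(m + 4)*(m - 1)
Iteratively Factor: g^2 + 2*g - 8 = (g + 4)*(g - 2)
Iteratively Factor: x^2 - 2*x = (x)*(x - 2)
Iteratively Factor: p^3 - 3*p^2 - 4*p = (p + 1)*(p^2 - 4*p) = (p - 4)*(p + 1)*(p)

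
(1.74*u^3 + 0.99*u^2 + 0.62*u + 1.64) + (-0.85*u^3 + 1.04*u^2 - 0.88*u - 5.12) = 0.89*u^3 + 2.03*u^2 - 0.26*u - 3.48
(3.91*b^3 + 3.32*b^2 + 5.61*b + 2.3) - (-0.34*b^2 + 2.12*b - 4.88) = 3.91*b^3 + 3.66*b^2 + 3.49*b + 7.18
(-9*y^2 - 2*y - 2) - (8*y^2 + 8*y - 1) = -17*y^2 - 10*y - 1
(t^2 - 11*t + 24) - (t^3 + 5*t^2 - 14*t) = -t^3 - 4*t^2 + 3*t + 24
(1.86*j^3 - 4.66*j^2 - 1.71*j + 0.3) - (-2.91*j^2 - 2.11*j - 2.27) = 1.86*j^3 - 1.75*j^2 + 0.4*j + 2.57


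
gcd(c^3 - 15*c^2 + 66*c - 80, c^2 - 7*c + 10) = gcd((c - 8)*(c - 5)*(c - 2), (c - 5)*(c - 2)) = c^2 - 7*c + 10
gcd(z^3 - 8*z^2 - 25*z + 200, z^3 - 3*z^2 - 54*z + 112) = z - 8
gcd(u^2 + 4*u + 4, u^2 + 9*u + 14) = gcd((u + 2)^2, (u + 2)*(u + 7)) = u + 2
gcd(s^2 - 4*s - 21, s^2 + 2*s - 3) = s + 3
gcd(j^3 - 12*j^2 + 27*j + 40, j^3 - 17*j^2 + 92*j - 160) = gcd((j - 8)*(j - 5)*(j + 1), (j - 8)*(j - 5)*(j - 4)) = j^2 - 13*j + 40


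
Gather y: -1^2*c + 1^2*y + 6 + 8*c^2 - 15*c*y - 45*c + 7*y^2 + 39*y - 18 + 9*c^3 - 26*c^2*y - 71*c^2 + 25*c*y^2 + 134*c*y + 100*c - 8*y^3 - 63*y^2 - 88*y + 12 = 9*c^3 - 63*c^2 + 54*c - 8*y^3 + y^2*(25*c - 56) + y*(-26*c^2 + 119*c - 48)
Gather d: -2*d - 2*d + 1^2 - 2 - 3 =-4*d - 4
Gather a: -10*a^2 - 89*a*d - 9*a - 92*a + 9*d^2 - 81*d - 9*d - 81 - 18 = -10*a^2 + a*(-89*d - 101) + 9*d^2 - 90*d - 99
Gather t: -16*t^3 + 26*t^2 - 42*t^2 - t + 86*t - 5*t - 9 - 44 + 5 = -16*t^3 - 16*t^2 + 80*t - 48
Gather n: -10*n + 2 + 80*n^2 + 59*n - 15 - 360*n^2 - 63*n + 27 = -280*n^2 - 14*n + 14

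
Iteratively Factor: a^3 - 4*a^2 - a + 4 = (a - 1)*(a^2 - 3*a - 4) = (a - 1)*(a + 1)*(a - 4)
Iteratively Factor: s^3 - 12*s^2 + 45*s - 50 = (s - 5)*(s^2 - 7*s + 10) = (s - 5)*(s - 2)*(s - 5)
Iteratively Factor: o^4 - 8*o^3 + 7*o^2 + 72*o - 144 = (o + 3)*(o^3 - 11*o^2 + 40*o - 48) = (o - 4)*(o + 3)*(o^2 - 7*o + 12) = (o - 4)*(o - 3)*(o + 3)*(o - 4)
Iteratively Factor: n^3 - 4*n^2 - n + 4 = (n - 1)*(n^2 - 3*n - 4) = (n - 4)*(n - 1)*(n + 1)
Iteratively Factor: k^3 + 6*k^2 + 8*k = (k + 2)*(k^2 + 4*k) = (k + 2)*(k + 4)*(k)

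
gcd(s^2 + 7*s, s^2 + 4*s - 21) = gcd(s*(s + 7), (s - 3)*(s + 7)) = s + 7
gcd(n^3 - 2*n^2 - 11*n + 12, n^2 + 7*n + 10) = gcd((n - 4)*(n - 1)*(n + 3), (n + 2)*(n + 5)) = 1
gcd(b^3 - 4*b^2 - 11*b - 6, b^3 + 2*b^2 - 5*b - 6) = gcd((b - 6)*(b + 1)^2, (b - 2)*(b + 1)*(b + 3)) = b + 1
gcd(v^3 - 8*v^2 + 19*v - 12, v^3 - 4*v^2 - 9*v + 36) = v^2 - 7*v + 12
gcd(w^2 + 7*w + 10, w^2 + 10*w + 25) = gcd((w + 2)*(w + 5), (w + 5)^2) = w + 5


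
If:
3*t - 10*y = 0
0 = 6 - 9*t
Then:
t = 2/3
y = 1/5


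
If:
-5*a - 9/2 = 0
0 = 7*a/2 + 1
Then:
No Solution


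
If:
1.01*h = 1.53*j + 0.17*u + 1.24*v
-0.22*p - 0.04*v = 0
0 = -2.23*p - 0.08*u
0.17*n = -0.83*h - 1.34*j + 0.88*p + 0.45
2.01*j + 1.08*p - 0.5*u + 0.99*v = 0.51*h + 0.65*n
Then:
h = 1.48214185396687*v + 0.233376320849223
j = 0.154058878469095 - 0.395181461819847*v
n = 0.293286803215042 - 5.06255635267007*v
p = -0.181818181818182*v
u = 5.06818181818182*v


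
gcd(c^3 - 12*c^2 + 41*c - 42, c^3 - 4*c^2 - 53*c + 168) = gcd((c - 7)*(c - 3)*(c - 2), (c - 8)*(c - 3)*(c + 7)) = c - 3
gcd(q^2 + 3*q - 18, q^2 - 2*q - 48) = q + 6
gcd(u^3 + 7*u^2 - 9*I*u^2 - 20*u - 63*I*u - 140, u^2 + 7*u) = u + 7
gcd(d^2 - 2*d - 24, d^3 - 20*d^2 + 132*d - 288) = d - 6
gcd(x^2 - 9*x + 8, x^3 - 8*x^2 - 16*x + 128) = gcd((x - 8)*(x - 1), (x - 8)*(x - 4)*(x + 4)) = x - 8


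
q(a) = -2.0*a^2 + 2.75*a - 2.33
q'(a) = 2.75 - 4.0*a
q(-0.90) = -6.42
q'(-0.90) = 6.35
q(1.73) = -3.56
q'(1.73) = -4.17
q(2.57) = -8.47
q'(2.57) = -7.53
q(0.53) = -1.43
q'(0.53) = 0.63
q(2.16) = -5.72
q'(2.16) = -5.89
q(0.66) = -1.39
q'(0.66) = 0.11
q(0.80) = -1.41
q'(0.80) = -0.45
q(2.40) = -7.25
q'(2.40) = -6.85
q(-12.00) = -323.33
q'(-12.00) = 50.75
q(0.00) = -2.33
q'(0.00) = 2.75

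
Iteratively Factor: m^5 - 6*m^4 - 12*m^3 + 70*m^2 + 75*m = (m + 1)*(m^4 - 7*m^3 - 5*m^2 + 75*m) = (m - 5)*(m + 1)*(m^3 - 2*m^2 - 15*m) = (m - 5)*(m + 1)*(m + 3)*(m^2 - 5*m) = m*(m - 5)*(m + 1)*(m + 3)*(m - 5)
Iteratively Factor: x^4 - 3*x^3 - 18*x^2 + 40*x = (x)*(x^3 - 3*x^2 - 18*x + 40) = x*(x - 5)*(x^2 + 2*x - 8) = x*(x - 5)*(x - 2)*(x + 4)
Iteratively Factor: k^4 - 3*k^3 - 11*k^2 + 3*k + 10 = (k - 1)*(k^3 - 2*k^2 - 13*k - 10) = (k - 1)*(k + 1)*(k^2 - 3*k - 10) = (k - 5)*(k - 1)*(k + 1)*(k + 2)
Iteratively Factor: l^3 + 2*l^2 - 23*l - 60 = (l + 3)*(l^2 - l - 20) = (l - 5)*(l + 3)*(l + 4)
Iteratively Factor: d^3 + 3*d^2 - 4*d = (d - 1)*(d^2 + 4*d) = d*(d - 1)*(d + 4)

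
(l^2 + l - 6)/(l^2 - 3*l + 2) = (l + 3)/(l - 1)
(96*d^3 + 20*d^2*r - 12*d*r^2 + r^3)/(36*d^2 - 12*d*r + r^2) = (-16*d^2 - 6*d*r + r^2)/(-6*d + r)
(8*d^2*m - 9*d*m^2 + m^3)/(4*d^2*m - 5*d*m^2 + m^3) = (8*d - m)/(4*d - m)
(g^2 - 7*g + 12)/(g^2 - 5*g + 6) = (g - 4)/(g - 2)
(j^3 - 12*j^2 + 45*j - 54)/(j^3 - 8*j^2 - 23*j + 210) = (j^2 - 6*j + 9)/(j^2 - 2*j - 35)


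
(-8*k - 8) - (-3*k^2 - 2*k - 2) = 3*k^2 - 6*k - 6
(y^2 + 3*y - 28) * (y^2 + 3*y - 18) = y^4 + 6*y^3 - 37*y^2 - 138*y + 504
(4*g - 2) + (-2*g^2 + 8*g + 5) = -2*g^2 + 12*g + 3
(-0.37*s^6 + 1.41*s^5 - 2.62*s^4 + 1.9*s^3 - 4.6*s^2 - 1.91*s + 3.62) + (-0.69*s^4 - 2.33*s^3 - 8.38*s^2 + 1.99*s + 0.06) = -0.37*s^6 + 1.41*s^5 - 3.31*s^4 - 0.43*s^3 - 12.98*s^2 + 0.0800000000000001*s + 3.68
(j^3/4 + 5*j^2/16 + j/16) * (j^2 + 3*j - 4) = j^5/4 + 17*j^4/16 - 17*j^2/16 - j/4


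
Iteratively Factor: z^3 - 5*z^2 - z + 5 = (z - 1)*(z^2 - 4*z - 5) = (z - 1)*(z + 1)*(z - 5)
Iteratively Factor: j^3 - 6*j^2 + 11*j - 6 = (j - 3)*(j^2 - 3*j + 2) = (j - 3)*(j - 1)*(j - 2)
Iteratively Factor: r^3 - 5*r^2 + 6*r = (r)*(r^2 - 5*r + 6) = r*(r - 3)*(r - 2)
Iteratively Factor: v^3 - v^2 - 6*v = (v)*(v^2 - v - 6) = v*(v - 3)*(v + 2)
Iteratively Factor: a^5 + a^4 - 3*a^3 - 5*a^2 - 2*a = (a - 2)*(a^4 + 3*a^3 + 3*a^2 + a) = (a - 2)*(a + 1)*(a^3 + 2*a^2 + a) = (a - 2)*(a + 1)^2*(a^2 + a) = (a - 2)*(a + 1)^3*(a)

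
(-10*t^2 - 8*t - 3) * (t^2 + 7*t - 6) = -10*t^4 - 78*t^3 + t^2 + 27*t + 18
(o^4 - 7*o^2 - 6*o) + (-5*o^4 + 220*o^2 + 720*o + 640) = -4*o^4 + 213*o^2 + 714*o + 640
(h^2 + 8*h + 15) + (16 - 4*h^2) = -3*h^2 + 8*h + 31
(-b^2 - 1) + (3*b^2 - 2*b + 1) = 2*b^2 - 2*b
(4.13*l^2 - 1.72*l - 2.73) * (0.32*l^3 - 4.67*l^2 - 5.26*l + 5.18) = 1.3216*l^5 - 19.8375*l^4 - 14.565*l^3 + 43.1897*l^2 + 5.4502*l - 14.1414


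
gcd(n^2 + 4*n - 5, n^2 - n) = n - 1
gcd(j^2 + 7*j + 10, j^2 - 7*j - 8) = 1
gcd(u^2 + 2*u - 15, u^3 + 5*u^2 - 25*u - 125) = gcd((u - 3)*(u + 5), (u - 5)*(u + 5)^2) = u + 5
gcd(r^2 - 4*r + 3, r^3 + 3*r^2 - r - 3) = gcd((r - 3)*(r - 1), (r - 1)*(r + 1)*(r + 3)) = r - 1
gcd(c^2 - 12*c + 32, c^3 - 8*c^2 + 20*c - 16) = c - 4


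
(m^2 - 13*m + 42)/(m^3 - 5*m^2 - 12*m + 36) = (m - 7)/(m^2 + m - 6)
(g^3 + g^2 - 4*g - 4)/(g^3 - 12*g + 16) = (g^2 + 3*g + 2)/(g^2 + 2*g - 8)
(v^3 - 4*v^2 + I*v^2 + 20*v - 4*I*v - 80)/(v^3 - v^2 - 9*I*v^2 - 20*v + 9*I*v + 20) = (v^2 + v*(-4 + 5*I) - 20*I)/(v^2 - v*(1 + 5*I) + 5*I)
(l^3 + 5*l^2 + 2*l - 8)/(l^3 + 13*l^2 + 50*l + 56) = (l - 1)/(l + 7)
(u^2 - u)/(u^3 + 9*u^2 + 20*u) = (u - 1)/(u^2 + 9*u + 20)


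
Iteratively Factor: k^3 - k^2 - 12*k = (k)*(k^2 - k - 12) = k*(k + 3)*(k - 4)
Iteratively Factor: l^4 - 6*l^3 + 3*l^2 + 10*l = (l - 2)*(l^3 - 4*l^2 - 5*l) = (l - 5)*(l - 2)*(l^2 + l) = (l - 5)*(l - 2)*(l + 1)*(l)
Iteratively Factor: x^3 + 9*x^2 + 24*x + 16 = (x + 4)*(x^2 + 5*x + 4) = (x + 4)^2*(x + 1)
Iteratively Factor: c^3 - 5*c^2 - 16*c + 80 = (c - 5)*(c^2 - 16) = (c - 5)*(c - 4)*(c + 4)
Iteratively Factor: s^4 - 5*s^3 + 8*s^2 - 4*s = (s)*(s^3 - 5*s^2 + 8*s - 4) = s*(s - 1)*(s^2 - 4*s + 4) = s*(s - 2)*(s - 1)*(s - 2)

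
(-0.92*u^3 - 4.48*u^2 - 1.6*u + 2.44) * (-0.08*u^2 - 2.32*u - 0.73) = 0.0736*u^5 + 2.4928*u^4 + 11.1932*u^3 + 6.7872*u^2 - 4.4928*u - 1.7812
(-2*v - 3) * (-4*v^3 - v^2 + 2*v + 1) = 8*v^4 + 14*v^3 - v^2 - 8*v - 3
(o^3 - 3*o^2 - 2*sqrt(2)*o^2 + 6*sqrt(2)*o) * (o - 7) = o^4 - 10*o^3 - 2*sqrt(2)*o^3 + 21*o^2 + 20*sqrt(2)*o^2 - 42*sqrt(2)*o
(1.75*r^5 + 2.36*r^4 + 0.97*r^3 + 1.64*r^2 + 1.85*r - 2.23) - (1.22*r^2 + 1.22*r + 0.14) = 1.75*r^5 + 2.36*r^4 + 0.97*r^3 + 0.42*r^2 + 0.63*r - 2.37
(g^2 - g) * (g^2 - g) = g^4 - 2*g^3 + g^2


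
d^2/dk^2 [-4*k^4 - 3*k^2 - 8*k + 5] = -48*k^2 - 6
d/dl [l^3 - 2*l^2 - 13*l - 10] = 3*l^2 - 4*l - 13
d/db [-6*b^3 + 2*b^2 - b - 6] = -18*b^2 + 4*b - 1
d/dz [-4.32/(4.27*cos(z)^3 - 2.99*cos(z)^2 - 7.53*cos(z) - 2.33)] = (-55.3392*cos(z)^2 + 25.8336*cos(z) + 32.5296)*sin(z)/(-4.27*cos(z)^3 + 2.99*cos(z)^2 + 7.53*cos(z) + 2.33)^2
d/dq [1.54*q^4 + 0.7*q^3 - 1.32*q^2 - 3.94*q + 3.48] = 6.16*q^3 + 2.1*q^2 - 2.64*q - 3.94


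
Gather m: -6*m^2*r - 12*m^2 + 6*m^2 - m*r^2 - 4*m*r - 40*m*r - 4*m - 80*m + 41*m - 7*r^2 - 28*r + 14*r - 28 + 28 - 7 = m^2*(-6*r - 6) + m*(-r^2 - 44*r - 43) - 7*r^2 - 14*r - 7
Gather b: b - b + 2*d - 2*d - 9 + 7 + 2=0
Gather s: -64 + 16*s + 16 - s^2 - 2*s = -s^2 + 14*s - 48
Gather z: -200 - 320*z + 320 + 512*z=192*z + 120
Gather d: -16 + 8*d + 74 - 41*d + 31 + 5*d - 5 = 84 - 28*d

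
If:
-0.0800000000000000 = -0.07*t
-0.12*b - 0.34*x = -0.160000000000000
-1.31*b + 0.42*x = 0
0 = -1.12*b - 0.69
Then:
No Solution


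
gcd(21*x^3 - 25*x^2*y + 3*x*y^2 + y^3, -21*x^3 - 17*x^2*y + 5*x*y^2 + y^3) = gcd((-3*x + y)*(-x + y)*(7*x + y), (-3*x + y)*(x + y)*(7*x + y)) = 21*x^2 - 4*x*y - y^2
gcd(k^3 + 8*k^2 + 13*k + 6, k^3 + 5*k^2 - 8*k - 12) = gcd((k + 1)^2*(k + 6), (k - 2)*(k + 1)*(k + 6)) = k^2 + 7*k + 6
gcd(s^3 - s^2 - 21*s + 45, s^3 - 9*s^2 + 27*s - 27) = s^2 - 6*s + 9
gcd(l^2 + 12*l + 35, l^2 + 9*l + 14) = l + 7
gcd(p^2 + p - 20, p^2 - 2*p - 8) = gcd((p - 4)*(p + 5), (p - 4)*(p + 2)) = p - 4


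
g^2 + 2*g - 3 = (g - 1)*(g + 3)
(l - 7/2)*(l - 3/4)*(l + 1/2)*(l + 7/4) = l^4 - 2*l^3 - 97*l^2/16 + 35*l/16 + 147/64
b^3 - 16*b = b*(b - 4)*(b + 4)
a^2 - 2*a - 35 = (a - 7)*(a + 5)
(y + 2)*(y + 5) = y^2 + 7*y + 10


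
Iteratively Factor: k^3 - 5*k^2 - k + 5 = (k - 1)*(k^2 - 4*k - 5) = (k - 1)*(k + 1)*(k - 5)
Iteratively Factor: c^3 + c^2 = (c)*(c^2 + c) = c^2*(c + 1)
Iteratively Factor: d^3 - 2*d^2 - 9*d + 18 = (d - 2)*(d^2 - 9) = (d - 2)*(d + 3)*(d - 3)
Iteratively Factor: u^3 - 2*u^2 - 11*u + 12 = (u + 3)*(u^2 - 5*u + 4) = (u - 4)*(u + 3)*(u - 1)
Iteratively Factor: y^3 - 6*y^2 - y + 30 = (y + 2)*(y^2 - 8*y + 15) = (y - 5)*(y + 2)*(y - 3)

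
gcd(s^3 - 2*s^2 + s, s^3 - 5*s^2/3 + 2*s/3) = s^2 - s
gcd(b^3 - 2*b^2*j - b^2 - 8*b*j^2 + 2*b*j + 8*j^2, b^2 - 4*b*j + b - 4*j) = b - 4*j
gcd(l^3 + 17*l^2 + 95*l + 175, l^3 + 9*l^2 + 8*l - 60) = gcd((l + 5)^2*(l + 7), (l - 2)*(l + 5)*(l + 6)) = l + 5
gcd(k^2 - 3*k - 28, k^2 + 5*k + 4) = k + 4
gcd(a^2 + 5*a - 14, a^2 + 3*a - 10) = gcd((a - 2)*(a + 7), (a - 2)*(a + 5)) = a - 2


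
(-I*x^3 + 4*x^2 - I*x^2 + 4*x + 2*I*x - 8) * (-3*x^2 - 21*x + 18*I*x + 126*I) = 3*I*x^5 + 6*x^4 + 24*I*x^4 + 48*x^3 + 87*I*x^3 + 30*x^2 + 534*I*x^2 - 84*x + 360*I*x - 1008*I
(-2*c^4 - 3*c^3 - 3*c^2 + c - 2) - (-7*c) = -2*c^4 - 3*c^3 - 3*c^2 + 8*c - 2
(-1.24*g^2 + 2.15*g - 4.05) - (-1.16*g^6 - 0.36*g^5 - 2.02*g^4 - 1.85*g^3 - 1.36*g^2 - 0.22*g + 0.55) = 1.16*g^6 + 0.36*g^5 + 2.02*g^4 + 1.85*g^3 + 0.12*g^2 + 2.37*g - 4.6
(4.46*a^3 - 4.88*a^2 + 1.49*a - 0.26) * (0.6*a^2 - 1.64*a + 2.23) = 2.676*a^5 - 10.2424*a^4 + 18.843*a^3 - 13.482*a^2 + 3.7491*a - 0.5798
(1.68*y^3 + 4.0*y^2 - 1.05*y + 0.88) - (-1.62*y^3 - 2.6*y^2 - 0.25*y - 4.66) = 3.3*y^3 + 6.6*y^2 - 0.8*y + 5.54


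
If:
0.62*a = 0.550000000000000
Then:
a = 0.89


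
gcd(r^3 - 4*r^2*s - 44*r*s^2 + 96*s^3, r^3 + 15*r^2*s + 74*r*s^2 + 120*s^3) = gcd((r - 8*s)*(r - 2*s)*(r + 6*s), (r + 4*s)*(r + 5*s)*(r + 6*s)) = r + 6*s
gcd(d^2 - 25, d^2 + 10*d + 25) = d + 5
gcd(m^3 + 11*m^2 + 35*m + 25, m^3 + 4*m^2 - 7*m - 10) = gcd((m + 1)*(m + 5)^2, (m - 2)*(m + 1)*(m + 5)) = m^2 + 6*m + 5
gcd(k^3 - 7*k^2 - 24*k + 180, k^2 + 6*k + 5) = k + 5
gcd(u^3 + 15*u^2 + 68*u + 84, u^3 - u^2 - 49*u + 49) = u + 7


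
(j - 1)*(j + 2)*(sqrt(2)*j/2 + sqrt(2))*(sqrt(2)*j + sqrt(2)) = j^4 + 4*j^3 + 3*j^2 - 4*j - 4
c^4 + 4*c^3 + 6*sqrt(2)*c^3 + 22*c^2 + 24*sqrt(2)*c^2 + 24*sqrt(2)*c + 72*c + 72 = (c + 2)^2*(c + 3*sqrt(2))^2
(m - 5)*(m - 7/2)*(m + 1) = m^3 - 15*m^2/2 + 9*m + 35/2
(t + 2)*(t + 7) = t^2 + 9*t + 14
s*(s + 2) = s^2 + 2*s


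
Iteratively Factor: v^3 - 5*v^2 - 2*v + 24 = (v - 4)*(v^2 - v - 6) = (v - 4)*(v + 2)*(v - 3)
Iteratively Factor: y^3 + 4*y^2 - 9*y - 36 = (y + 4)*(y^2 - 9) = (y - 3)*(y + 4)*(y + 3)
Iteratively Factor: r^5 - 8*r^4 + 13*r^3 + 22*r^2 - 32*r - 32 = (r - 4)*(r^4 - 4*r^3 - 3*r^2 + 10*r + 8) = (r - 4)*(r + 1)*(r^3 - 5*r^2 + 2*r + 8) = (r - 4)*(r + 1)^2*(r^2 - 6*r + 8) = (r - 4)*(r - 2)*(r + 1)^2*(r - 4)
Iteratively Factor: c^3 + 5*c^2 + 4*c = (c + 4)*(c^2 + c) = c*(c + 4)*(c + 1)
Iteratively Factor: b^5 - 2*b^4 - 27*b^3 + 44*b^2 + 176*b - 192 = (b - 1)*(b^4 - b^3 - 28*b^2 + 16*b + 192) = (b - 4)*(b - 1)*(b^3 + 3*b^2 - 16*b - 48) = (b - 4)*(b - 1)*(b + 3)*(b^2 - 16) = (b - 4)*(b - 1)*(b + 3)*(b + 4)*(b - 4)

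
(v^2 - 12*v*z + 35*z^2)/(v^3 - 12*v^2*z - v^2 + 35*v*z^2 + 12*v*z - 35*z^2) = 1/(v - 1)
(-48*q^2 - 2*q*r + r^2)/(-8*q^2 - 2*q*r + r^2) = (48*q^2 + 2*q*r - r^2)/(8*q^2 + 2*q*r - r^2)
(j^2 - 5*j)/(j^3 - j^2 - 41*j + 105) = j/(j^2 + 4*j - 21)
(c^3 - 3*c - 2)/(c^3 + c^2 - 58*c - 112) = (c^3 - 3*c - 2)/(c^3 + c^2 - 58*c - 112)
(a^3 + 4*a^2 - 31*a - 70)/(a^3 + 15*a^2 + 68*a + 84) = (a - 5)/(a + 6)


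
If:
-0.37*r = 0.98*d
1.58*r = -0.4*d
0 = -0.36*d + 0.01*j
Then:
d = 0.00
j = 0.00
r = 0.00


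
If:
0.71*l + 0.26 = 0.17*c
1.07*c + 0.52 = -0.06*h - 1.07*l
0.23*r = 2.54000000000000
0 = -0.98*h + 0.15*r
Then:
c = -0.17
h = 1.69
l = -0.41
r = 11.04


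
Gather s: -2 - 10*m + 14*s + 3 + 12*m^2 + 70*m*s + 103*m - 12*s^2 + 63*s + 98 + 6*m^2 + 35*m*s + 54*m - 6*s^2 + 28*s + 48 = 18*m^2 + 147*m - 18*s^2 + s*(105*m + 105) + 147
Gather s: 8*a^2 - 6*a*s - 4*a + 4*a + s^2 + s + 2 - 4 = 8*a^2 + s^2 + s*(1 - 6*a) - 2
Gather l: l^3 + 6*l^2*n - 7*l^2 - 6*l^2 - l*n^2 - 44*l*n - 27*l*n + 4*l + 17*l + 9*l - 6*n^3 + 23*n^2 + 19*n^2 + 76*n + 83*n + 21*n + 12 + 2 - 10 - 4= l^3 + l^2*(6*n - 13) + l*(-n^2 - 71*n + 30) - 6*n^3 + 42*n^2 + 180*n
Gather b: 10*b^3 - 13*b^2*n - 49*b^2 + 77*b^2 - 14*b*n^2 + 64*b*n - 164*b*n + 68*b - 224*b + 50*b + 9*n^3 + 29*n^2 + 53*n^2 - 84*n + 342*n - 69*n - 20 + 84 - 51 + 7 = 10*b^3 + b^2*(28 - 13*n) + b*(-14*n^2 - 100*n - 106) + 9*n^3 + 82*n^2 + 189*n + 20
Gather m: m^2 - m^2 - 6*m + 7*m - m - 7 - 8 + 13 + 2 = 0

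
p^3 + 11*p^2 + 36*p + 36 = (p + 2)*(p + 3)*(p + 6)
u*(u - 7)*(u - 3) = u^3 - 10*u^2 + 21*u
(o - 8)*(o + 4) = o^2 - 4*o - 32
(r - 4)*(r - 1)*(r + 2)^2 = r^4 - r^3 - 12*r^2 - 4*r + 16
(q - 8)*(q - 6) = q^2 - 14*q + 48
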